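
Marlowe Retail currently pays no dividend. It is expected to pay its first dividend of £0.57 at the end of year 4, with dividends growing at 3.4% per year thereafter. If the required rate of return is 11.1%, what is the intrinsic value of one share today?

Deferred-dividend DDM. At t=3 the remaining stream is a growing perpetuity with first payment D_4 = 0.57.
V_3 = D_4/(r−g) = 0.57/(0.111−0.034) = 7.4026
P₀ = V_3/(1+r)^3 = 7.4026/(1+0.111)^3 = 5.3981

£5.40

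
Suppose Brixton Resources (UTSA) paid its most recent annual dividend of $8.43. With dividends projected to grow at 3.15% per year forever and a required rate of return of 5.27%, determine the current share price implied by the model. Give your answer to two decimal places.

$410.17

Gordon growth model: P₀ = D₁/(r − g). D₁ = 8.43 × (1 + 0.0315) = 8.6955.
P₀ = 8.6955 / (0.0527 − 0.0315) = 8.6955 / 0.0212 = 410.1672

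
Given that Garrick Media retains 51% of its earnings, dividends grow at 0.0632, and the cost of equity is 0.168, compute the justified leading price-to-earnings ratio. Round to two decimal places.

Payout ratio b = 1 − 0.51 = 0.49.
Justified leading P/E = b/(r−g) = 0.49/(0.168−0.0632) = 4.6756

4.68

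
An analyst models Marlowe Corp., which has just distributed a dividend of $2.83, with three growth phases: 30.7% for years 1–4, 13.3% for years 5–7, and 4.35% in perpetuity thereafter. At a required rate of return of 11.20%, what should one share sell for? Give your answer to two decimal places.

Three-stage DDM. Project D₁…D_7; terminal Gordon value at t=7 with g = 0.0435; discount at r = 0.112.
D_1 = 3.6988
D_2 = 4.8343
D_3 = 6.3185
D_4 = 8.2583
D_5 = 9.3566
D_6 = 10.6010
D_7 = 12.0110
TV_7 = 12.5335/(0.112−0.0435) = 182.9702
P₀ = Σ Dₜ/(1+r)ᵗ + TV_7/(1+r)^7 = 121.0800

$121.08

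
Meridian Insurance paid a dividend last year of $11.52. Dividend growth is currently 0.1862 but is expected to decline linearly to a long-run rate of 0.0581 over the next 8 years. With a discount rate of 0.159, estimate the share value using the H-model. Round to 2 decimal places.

$179.31

H-model: P₀ = D₀[(1+g_L) + H(g_S−g_L)]/(r−g_L), with H = 8/2 = 4.
P₀ = 11.52 × [(1+0.0581) + 4×(0.1862−0.0581)] / (0.159−0.0581)
   = 11.52 × 1.5705 / 0.1009 = 179.3078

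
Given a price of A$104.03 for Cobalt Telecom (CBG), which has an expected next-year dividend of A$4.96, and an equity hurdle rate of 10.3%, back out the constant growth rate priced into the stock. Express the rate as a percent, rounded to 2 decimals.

From P₀ = D₁/(r − g), the implied growth is g = r − D₁/P₀.
g = 0.103 − 4.96/104.03 = 0.103 − 0.04768 = 0.05532

5.53%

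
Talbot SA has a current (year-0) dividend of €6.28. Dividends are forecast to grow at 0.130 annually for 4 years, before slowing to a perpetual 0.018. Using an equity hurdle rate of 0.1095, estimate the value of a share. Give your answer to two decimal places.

Two-stage DDM. Project D₁…D_4 at 0.13, terminal growth 0.018, discount at r = 0.1095.
D_1 = 7.0964
D_2 = 8.0189
D_3 = 9.0614
D_4 = 10.2394
Terminal value at t=4: TV = D_5/(r−g) = 10.4237/(0.1095−0.018) = 113.9200
P₀ = 7.0964/(1+0.1095)^1 + 8.0189/(1+0.1095)^2 + 9.0614/(1+0.1095)^3 + 10.2394/(1+0.1095)^4 + 113.9200/(1+0.1095)^4 = 101.4800

€101.48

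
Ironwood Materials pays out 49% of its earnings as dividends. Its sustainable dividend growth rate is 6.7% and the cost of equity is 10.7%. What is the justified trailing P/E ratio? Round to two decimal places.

13.07

Justified trailing P/E = b(1+g)/(r−g) = 0.49×(1+0.067)/(0.107−0.067) = 13.0708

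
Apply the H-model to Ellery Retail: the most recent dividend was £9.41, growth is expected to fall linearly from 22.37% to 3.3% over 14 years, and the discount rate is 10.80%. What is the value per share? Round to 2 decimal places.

£297.09

H-model: P₀ = D₀[(1+g_L) + H(g_S−g_L)]/(r−g_L), with H = 14/2 = 7.
P₀ = 9.41 × [(1+0.033) + 7×(0.2237−0.033)] / (0.108−0.033)
   = 9.41 × 2.3679 / 0.075 = 297.0925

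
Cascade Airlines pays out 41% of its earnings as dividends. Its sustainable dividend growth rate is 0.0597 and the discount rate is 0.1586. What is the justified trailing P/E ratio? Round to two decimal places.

4.39

Justified trailing P/E = b(1+g)/(r−g) = 0.41×(1+0.0597)/(0.1586−0.0597) = 4.3931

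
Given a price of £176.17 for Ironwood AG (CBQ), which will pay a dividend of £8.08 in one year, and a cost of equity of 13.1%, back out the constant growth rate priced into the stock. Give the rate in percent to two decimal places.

8.51%

From P₀ = D₁/(r − g), the implied growth is g = r − D₁/P₀.
g = 0.131 − 8.08/176.17 = 0.131 − 0.04586 = 0.08514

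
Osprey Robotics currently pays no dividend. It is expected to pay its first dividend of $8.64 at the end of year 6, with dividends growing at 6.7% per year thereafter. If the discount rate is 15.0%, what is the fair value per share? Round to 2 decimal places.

$51.75

Deferred-dividend DDM. At t=5 the remaining stream is a growing perpetuity with first payment D_6 = 8.64.
V_5 = D_6/(r−g) = 8.64/(0.15−0.067) = 104.0964
P₀ = V_5/(1+r)^5 = 104.0964/(1+0.15)^5 = 51.7543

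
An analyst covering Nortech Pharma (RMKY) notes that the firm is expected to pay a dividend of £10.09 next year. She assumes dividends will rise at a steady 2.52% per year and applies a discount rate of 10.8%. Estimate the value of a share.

£121.86

Gordon growth model: P₀ = D₁/(r − g), with D₁ = 10.09 given directly.
P₀ = 10.0900 / (0.108 − 0.0252) = 10.0900 / 0.0828 = 121.8599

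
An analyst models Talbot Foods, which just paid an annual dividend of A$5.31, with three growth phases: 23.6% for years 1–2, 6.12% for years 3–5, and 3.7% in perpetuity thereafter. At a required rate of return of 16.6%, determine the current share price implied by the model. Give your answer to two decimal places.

A$62.63

Three-stage DDM. Project D₁…D_5; terminal Gordon value at t=5 with g = 0.037; discount at r = 0.166.
D_1 = 6.5632
D_2 = 8.1121
D_3 = 8.6085
D_4 = 9.1354
D_5 = 9.6945
TV_5 = 10.0531/(0.166−0.037) = 77.9314
P₀ = Σ Dₜ/(1+r)ᵗ + TV_5/(1+r)^5 = 62.6256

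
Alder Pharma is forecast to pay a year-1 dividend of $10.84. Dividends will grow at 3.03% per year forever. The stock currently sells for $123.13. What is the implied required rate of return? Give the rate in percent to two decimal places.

11.83%

Rearranging the constant-growth DDM: r = D₁/P₀ + g.
r = 10.8400 / 123.13 + 0.0303 = 0.08804 + 0.0303 = 0.11834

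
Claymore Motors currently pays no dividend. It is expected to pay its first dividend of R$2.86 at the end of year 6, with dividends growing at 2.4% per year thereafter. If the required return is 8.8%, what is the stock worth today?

Deferred-dividend DDM. At t=5 the remaining stream is a growing perpetuity with first payment D_6 = 2.86.
V_5 = D_6/(r−g) = 2.86/(0.088−0.024) = 44.6875
P₀ = V_5/(1+r)^5 = 44.6875/(1+0.088)^5 = 29.3117

R$29.31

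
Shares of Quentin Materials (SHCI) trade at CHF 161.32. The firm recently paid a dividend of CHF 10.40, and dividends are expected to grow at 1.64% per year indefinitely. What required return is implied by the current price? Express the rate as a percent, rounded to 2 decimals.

8.19%

Rearranging the constant-growth DDM: r = D₁/P₀ + g.
D₁ = 10.40 × (1 + 0.0164) = 10.5706.
r = 10.5706 / 161.32 + 0.0164 = 0.06553 + 0.0164 = 0.08193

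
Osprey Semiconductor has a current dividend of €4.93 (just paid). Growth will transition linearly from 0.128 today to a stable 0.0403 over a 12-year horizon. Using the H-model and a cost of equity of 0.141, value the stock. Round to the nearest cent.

H-model: P₀ = D₀[(1+g_L) + H(g_S−g_L)]/(r−g_L), with H = 12/2 = 6.
P₀ = 4.93 × [(1+0.0403) + 6×(0.128−0.0403)] / (0.141−0.0403)
   = 4.93 × 1.5665 / 0.1007 = 76.6916

€76.69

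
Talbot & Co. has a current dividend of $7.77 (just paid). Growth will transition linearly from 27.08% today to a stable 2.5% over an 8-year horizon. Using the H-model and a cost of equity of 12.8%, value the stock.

$151.49

H-model: P₀ = D₀[(1+g_L) + H(g_S−g_L)]/(r−g_L), with H = 8/2 = 4.
P₀ = 7.77 × [(1+0.025) + 4×(0.2708−0.025)] / (0.128−0.025)
   = 7.77 × 2.0082 / 0.103 = 151.4924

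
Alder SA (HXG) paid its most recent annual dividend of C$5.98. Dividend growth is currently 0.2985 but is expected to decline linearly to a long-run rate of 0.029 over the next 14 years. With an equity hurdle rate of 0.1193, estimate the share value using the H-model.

H-model: P₀ = D₀[(1+g_L) + H(g_S−g_L)]/(r−g_L), with H = 14/2 = 7.
P₀ = 5.98 × [(1+0.029) + 7×(0.2985−0.029)] / (0.1193−0.029)
   = 5.98 × 2.9155 / 0.0903 = 193.0752

C$193.08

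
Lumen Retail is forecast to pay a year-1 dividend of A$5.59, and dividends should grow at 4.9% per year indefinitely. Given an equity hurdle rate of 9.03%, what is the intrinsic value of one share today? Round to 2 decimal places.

A$135.35

Gordon growth model: P₀ = D₁/(r − g), with D₁ = 5.59 given directly.
P₀ = 5.5900 / (0.0903 − 0.049) = 5.5900 / 0.0413 = 135.3511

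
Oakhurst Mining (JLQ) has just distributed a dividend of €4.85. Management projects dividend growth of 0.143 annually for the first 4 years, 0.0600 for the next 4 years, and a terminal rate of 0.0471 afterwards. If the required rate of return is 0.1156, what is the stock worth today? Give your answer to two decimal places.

€106.05

Three-stage DDM. Project D₁…D_8; terminal Gordon value at t=8 with g = 0.0471; discount at r = 0.1156.
D_1 = 5.5435
D_2 = 6.3363
D_3 = 7.2424
D_4 = 8.2780
D_5 = 8.7747
D_6 = 9.3012
D_7 = 9.8593
D_8 = 10.4508
TV_8 = 10.9430/(0.1156−0.0471) = 159.7525
P₀ = Σ Dₜ/(1+r)ᵗ + TV_8/(1+r)^8 = 106.0495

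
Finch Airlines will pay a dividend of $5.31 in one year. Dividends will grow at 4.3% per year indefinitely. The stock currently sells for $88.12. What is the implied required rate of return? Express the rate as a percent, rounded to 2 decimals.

10.33%

Rearranging the constant-growth DDM: r = D₁/P₀ + g.
r = 5.3100 / 88.12 + 0.043 = 0.06026 + 0.043 = 0.10326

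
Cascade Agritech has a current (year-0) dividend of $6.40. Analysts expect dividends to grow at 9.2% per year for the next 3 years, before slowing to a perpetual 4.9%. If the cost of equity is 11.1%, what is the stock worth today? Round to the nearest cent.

Two-stage DDM. Project D₁…D_3 at 0.092, terminal growth 0.049, discount at r = 0.111.
D_1 = 6.9888
D_2 = 7.6318
D_3 = 8.3339
Terminal value at t=3: TV = D_4/(r−g) = 8.7423/(0.111−0.049) = 141.0041
P₀ = 6.9888/(1+0.111)^1 + 7.6318/(1+0.111)^2 + 8.3339/(1+0.111)^3 + 141.0041/(1+0.111)^3 = 121.3736

$121.37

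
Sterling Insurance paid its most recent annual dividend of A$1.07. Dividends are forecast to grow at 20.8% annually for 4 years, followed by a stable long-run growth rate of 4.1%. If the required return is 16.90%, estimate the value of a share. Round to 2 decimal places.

Two-stage DDM. Project D₁…D_4 at 0.208, terminal growth 0.041, discount at r = 0.169.
D_1 = 1.2926
D_2 = 1.5614
D_3 = 1.8862
D_4 = 2.2785
Terminal value at t=4: TV = D_5/(r−g) = 2.3719/(0.169−0.041) = 18.5307
P₀ = 1.2926/(1+0.169)^1 + 1.5614/(1+0.169)^2 + 1.8862/(1+0.169)^3 + 2.2785/(1+0.169)^4 + 18.5307/(1+0.169)^4 = 14.5719

A$14.57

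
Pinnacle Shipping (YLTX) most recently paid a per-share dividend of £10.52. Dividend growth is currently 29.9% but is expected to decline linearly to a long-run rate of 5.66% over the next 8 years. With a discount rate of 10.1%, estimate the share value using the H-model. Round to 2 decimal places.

£480.08

H-model: P₀ = D₀[(1+g_L) + H(g_S−g_L)]/(r−g_L), with H = 8/2 = 4.
P₀ = 10.52 × [(1+0.0566) + 4×(0.299−0.0566)] / (0.101−0.0566)
   = 10.52 × 2.0262 / 0.0444 = 480.0816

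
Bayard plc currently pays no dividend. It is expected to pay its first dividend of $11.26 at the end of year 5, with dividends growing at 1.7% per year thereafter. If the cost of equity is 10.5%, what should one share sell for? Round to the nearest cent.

Deferred-dividend DDM. At t=4 the remaining stream is a growing perpetuity with first payment D_5 = 11.26.
V_4 = D_5/(r−g) = 11.26/(0.105−0.017) = 127.9545
P₀ = V_4/(1+r)^4 = 127.9545/(1+0.105)^4 = 85.8236

$85.82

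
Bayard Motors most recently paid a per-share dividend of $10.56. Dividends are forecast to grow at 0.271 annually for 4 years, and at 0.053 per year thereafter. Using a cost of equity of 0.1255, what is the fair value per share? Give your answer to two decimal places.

Two-stage DDM. Project D₁…D_4 at 0.271, terminal growth 0.053, discount at r = 0.1255.
D_1 = 13.4218
D_2 = 17.0591
D_3 = 21.6821
D_4 = 27.5579
Terminal value at t=4: TV = D_5/(r−g) = 29.0185/(0.1255−0.053) = 400.2547
P₀ = 13.4218/(1+0.1255)^1 + 17.0591/(1+0.1255)^2 + 21.6821/(1+0.1255)^3 + 27.5579/(1+0.1255)^4 + 400.2547/(1+0.1255)^4 = 307.2067

$307.21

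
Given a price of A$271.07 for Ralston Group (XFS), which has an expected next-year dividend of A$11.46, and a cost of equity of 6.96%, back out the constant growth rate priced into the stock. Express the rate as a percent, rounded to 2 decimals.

2.73%

From P₀ = D₁/(r − g), the implied growth is g = r − D₁/P₀.
g = 0.0696 − 11.46/271.07 = 0.0696 − 0.04228 = 0.02732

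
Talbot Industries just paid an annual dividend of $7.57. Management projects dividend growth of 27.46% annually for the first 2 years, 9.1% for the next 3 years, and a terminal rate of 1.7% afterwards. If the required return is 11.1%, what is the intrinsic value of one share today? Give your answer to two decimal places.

Three-stage DDM. Project D₁…D_5; terminal Gordon value at t=5 with g = 0.017; discount at r = 0.111.
D_1 = 9.6487
D_2 = 12.2983
D_3 = 13.4174
D_4 = 14.6384
D_5 = 15.9705
TV_5 = 16.2420/(0.111−0.017) = 172.7870
P₀ = Σ Dₜ/(1+r)ᵗ + TV_5/(1+r)^5 = 149.5558

$149.56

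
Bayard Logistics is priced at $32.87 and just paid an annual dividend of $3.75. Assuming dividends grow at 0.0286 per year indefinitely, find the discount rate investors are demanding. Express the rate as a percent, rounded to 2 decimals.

Rearranging the constant-growth DDM: r = D₁/P₀ + g.
D₁ = 3.75 × (1 + 0.0286) = 3.8572.
r = 3.8572 / 32.87 + 0.0286 = 0.11735 + 0.0286 = 0.14595

14.59%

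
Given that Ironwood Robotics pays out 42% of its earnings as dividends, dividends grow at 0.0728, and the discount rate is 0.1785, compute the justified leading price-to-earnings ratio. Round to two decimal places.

Justified leading P/E = b/(r−g) = 0.42/(0.1785−0.0728) = 3.9735

3.97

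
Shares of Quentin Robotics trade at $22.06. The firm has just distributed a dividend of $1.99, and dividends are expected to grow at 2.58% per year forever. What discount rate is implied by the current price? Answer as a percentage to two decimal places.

Rearranging the constant-growth DDM: r = D₁/P₀ + g.
D₁ = 1.99 × (1 + 0.0258) = 2.0413.
r = 2.0413 / 22.06 + 0.0258 = 0.09254 + 0.0258 = 0.11834

11.83%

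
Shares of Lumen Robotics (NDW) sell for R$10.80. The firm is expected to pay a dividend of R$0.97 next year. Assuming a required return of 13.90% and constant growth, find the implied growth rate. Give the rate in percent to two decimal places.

4.92%

From P₀ = D₁/(r − g), the implied growth is g = r − D₁/P₀.
g = 0.139 − 0.97/10.80 = 0.139 − 0.08981 = 0.04919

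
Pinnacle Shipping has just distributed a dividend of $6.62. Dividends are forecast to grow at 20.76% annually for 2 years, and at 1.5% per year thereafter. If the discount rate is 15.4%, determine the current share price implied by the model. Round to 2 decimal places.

Two-stage DDM. Project D₁…D_2 at 0.2076, terminal growth 0.015, discount at r = 0.154.
D_1 = 7.9943
D_2 = 9.6539
Terminal value at t=2: TV = D_3/(r−g) = 9.7987/(0.154−0.015) = 70.4945
P₀ = 7.9943/(1+0.154)^1 + 9.6539/(1+0.154)^2 + 70.4945/(1+0.154)^2 = 67.1118

$67.11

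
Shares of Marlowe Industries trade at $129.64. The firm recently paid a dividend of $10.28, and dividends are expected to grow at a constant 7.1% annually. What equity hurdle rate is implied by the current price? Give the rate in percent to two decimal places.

Rearranging the constant-growth DDM: r = D₁/P₀ + g.
D₁ = 10.28 × (1 + 0.071) = 11.0099.
r = 11.0099 / 129.64 + 0.071 = 0.08493 + 0.071 = 0.15593

15.59%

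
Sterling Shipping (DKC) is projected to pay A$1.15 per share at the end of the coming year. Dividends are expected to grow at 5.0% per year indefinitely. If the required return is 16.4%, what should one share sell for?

A$10.09

Gordon growth model: P₀ = D₁/(r − g), with D₁ = 1.15 given directly.
P₀ = 1.1500 / (0.164 − 0.05) = 1.1500 / 0.114 = 10.0877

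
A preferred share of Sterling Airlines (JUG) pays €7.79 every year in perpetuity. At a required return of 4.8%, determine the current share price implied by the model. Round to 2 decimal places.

€162.29

Zero-growth DDM (perpetuity): P₀ = D/r = 7.79 / 0.048 = 162.2917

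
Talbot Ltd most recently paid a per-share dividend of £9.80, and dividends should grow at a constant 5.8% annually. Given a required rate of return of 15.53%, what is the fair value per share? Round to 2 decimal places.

£106.56

Gordon growth model: P₀ = D₁/(r − g). D₁ = 9.80 × (1 + 0.058) = 10.3684.
P₀ = 10.3684 / (0.1553 − 0.058) = 10.3684 / 0.0973 = 106.5612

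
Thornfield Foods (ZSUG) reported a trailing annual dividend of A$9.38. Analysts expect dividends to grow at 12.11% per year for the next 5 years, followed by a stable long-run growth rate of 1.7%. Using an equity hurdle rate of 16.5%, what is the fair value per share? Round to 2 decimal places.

Two-stage DDM. Project D₁…D_5 at 0.1211, terminal growth 0.017, discount at r = 0.165.
D_1 = 10.5159
D_2 = 11.7894
D_3 = 13.2171
D_4 = 14.8177
D_5 = 16.6121
Terminal value at t=5: TV = D_6/(r−g) = 16.8945/(0.165−0.017) = 114.1521
P₀ = 10.5159/(1+0.165)^1 + 11.7894/(1+0.165)^2 + 13.2171/(1+0.165)^3 + 14.8177/(1+0.165)^4 + 16.6121/(1+0.165)^5 + 114.1521/(1+0.165)^5 = 95.0500

A$95.05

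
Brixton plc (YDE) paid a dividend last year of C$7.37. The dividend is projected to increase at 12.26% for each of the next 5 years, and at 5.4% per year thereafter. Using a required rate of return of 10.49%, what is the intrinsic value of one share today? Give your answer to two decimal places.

Two-stage DDM. Project D₁…D_5 at 0.1226, terminal growth 0.054, discount at r = 0.1049.
D_1 = 8.2736
D_2 = 9.2879
D_3 = 10.4266
D_4 = 11.7049
D_5 = 13.1399
Terminal value at t=5: TV = D_6/(r−g) = 13.8495/(0.1049−0.054) = 272.0918
P₀ = 8.2736/(1+0.1049)^1 + 9.2879/(1+0.1049)^2 + 10.4266/(1+0.1049)^3 + 11.7049/(1+0.1049)^4 + 13.1399/(1+0.1049)^5 + 272.0918/(1+0.1049)^5 = 203.8937

C$203.89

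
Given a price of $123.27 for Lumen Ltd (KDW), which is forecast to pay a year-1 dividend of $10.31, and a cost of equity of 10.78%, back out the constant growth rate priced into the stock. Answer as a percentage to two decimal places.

From P₀ = D₁/(r − g), the implied growth is g = r − D₁/P₀.
g = 0.1078 − 10.31/123.27 = 0.1078 − 0.08364 = 0.02416

2.42%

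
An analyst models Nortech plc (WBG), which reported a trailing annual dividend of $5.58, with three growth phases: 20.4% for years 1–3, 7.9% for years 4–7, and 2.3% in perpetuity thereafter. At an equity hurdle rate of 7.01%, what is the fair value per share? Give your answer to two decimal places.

Three-stage DDM. Project D₁…D_7; terminal Gordon value at t=7 with g = 0.023; discount at r = 0.0701.
D_1 = 6.7183
D_2 = 8.0889
D_3 = 9.7390
D_4 = 10.5084
D_5 = 11.3385
D_6 = 12.2343
D_7 = 13.2008
TV_7 = 13.5044/(0.0701−0.023) = 286.7175
P₀ = Σ Dₜ/(1+r)ᵗ + TV_7/(1+r)^7 = 232.1834

$232.18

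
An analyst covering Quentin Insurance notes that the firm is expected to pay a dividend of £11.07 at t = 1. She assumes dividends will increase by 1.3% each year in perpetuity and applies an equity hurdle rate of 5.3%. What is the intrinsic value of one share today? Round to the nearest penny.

Gordon growth model: P₀ = D₁/(r − g), with D₁ = 11.07 given directly.
P₀ = 11.0700 / (0.053 − 0.013) = 11.0700 / 0.04 = 276.7500

£276.75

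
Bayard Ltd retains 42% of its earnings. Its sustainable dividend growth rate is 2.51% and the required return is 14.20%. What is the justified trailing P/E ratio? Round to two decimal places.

Payout ratio b = 1 − 0.42 = 0.58.
Justified trailing P/E = b(1+g)/(r−g) = 0.58×(1+0.0251)/(0.142−0.0251) = 5.0860

5.09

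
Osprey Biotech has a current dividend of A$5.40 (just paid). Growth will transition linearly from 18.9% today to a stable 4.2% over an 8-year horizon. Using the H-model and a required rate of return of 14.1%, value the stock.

A$88.91

H-model: P₀ = D₀[(1+g_L) + H(g_S−g_L)]/(r−g_L), with H = 8/2 = 4.
P₀ = 5.40 × [(1+0.042) + 4×(0.189−0.042)] / (0.141−0.042)
   = 5.40 × 1.6300 / 0.099 = 88.9091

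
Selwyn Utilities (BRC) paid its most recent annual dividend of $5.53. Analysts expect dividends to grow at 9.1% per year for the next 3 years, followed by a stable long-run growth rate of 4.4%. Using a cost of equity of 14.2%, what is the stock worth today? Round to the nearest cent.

$66.52

Two-stage DDM. Project D₁…D_3 at 0.091, terminal growth 0.044, discount at r = 0.142.
D_1 = 6.0332
D_2 = 6.5823
D_3 = 7.1812
Terminal value at t=3: TV = D_4/(r−g) = 7.4972/(0.142−0.044) = 76.5022
P₀ = 6.0332/(1+0.142)^1 + 6.5823/(1+0.142)^2 + 7.1812/(1+0.142)^3 + 76.5022/(1+0.142)^3 = 66.5178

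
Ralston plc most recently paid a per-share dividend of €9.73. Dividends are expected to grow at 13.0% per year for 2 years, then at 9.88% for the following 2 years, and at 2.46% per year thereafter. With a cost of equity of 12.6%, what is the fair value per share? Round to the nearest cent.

€132.75

Three-stage DDM. Project D₁…D_4; terminal Gordon value at t=4 with g = 0.0246; discount at r = 0.126.
D_1 = 10.9949
D_2 = 12.4242
D_3 = 13.6518
D_4 = 15.0005
TV_4 = 15.3696/(0.126−0.0246) = 151.5736
P₀ = Σ Dₜ/(1+r)ᵗ + TV_4/(1+r)^4 = 132.7488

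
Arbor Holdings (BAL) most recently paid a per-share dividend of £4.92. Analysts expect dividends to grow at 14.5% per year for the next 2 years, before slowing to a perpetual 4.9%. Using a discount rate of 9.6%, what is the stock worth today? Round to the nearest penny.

Two-stage DDM. Project D₁…D_2 at 0.145, terminal growth 0.049, discount at r = 0.096.
D_1 = 5.6334
D_2 = 6.4502
Terminal value at t=2: TV = D_3/(r−g) = 6.7663/(0.096−0.049) = 143.9639
P₀ = 5.6334/(1+0.096)^1 + 6.4502/(1+0.096)^2 + 143.9639/(1+0.096)^2 = 130.3582

£130.36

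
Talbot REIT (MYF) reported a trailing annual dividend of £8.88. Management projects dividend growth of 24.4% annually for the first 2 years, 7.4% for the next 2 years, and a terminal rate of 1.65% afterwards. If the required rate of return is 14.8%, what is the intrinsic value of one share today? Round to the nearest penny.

Three-stage DDM. Project D₁…D_4; terminal Gordon value at t=4 with g = 0.0165; discount at r = 0.148.
D_1 = 11.0467
D_2 = 13.7421
D_3 = 14.7590
D_4 = 15.8512
TV_4 = 16.1128/(0.148−0.0165) = 122.5304
P₀ = Σ Dₜ/(1+r)ᵗ + TV_4/(1+r)^4 = 109.4779

£109.48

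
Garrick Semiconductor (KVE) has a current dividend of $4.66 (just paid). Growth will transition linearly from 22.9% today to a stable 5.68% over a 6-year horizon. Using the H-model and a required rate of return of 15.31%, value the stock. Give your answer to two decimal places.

H-model: P₀ = D₀[(1+g_L) + H(g_S−g_L)]/(r−g_L), with H = 6/2 = 3.
P₀ = 4.66 × [(1+0.0568) + 3×(0.229−0.0568)] / (0.1531−0.0568)
   = 4.66 × 1.5734 / 0.0963 = 76.1375

$76.14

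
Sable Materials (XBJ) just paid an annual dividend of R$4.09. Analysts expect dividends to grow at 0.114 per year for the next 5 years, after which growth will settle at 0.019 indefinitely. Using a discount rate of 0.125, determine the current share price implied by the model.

Two-stage DDM. Project D₁…D_5 at 0.114, terminal growth 0.019, discount at r = 0.125.
D_1 = 4.5563
D_2 = 5.0757
D_3 = 5.6543
D_4 = 6.2989
D_5 = 7.0170
Terminal value at t=5: TV = D_6/(r−g) = 7.1503/(0.125−0.019) = 67.4555
P₀ = 4.5563/(1+0.125)^1 + 5.0757/(1+0.125)^2 + 5.6543/(1+0.125)^3 + 6.2989/(1+0.125)^4 + 7.0170/(1+0.125)^5 + 67.4555/(1+0.125)^5 = 57.2909

R$57.29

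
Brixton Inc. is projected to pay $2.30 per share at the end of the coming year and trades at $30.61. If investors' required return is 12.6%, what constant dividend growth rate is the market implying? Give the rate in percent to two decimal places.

From P₀ = D₁/(r − g), the implied growth is g = r − D₁/P₀.
g = 0.126 − 2.30/30.61 = 0.126 − 0.07514 = 0.05086

5.09%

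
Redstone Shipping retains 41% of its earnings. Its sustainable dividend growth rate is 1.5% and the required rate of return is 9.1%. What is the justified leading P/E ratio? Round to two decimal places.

7.76

Payout ratio b = 1 − 0.41 = 0.59.
Justified leading P/E = b/(r−g) = 0.59/(0.091−0.015) = 7.7632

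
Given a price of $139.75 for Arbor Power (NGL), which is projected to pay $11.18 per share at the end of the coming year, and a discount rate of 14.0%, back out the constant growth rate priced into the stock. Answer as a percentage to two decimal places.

6.00%

From P₀ = D₁/(r − g), the implied growth is g = r − D₁/P₀.
g = 0.14 − 11.18/139.75 = 0.14 − 0.08000 = 0.06000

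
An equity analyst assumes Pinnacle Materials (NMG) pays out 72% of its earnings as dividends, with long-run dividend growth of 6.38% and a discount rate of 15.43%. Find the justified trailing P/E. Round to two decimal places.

Justified trailing P/E = b(1+g)/(r−g) = 0.72×(1+0.0638)/(0.1543−0.0638) = 8.4634

8.46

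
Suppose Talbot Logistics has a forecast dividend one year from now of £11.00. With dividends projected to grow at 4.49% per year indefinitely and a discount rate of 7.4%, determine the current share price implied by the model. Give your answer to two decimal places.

£378.01

Gordon growth model: P₀ = D₁/(r − g), with D₁ = 11.00 given directly.
P₀ = 11.0000 / (0.074 − 0.0449) = 11.0000 / 0.0291 = 378.0069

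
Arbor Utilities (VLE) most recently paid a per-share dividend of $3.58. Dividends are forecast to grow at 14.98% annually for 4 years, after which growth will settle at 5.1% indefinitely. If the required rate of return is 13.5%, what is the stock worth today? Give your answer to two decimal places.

Two-stage DDM. Project D₁…D_4 at 0.1498, terminal growth 0.051, discount at r = 0.135.
D_1 = 4.1163
D_2 = 4.7329
D_3 = 5.4419
D_4 = 6.2571
Terminal value at t=4: TV = D_5/(r−g) = 6.5762/(0.135−0.051) = 78.2881
P₀ = 4.1163/(1+0.135)^1 + 4.7329/(1+0.135)^2 + 5.4419/(1+0.135)^3 + 6.2571/(1+0.135)^4 + 78.2881/(1+0.135)^4 = 61.9680

$61.97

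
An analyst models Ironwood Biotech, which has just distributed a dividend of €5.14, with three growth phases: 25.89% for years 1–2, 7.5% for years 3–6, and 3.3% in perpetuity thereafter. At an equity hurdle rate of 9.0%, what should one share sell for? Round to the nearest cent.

€156.84

Three-stage DDM. Project D₁…D_6; terminal Gordon value at t=6 with g = 0.033; discount at r = 0.09.
D_1 = 6.4707
D_2 = 8.1460
D_3 = 8.7570
D_4 = 9.4137
D_5 = 10.1198
D_6 = 10.8788
TV_6 = 11.2378/(0.09−0.033) = 197.1537
P₀ = Σ Dₜ/(1+r)ᵗ + TV_6/(1+r)^6 = 156.8438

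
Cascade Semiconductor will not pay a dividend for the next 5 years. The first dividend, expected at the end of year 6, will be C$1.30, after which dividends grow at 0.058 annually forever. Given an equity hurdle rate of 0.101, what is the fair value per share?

C$18.69

Deferred-dividend DDM. At t=5 the remaining stream is a growing perpetuity with first payment D_6 = 1.30.
V_5 = D_6/(r−g) = 1.30/(0.101−0.058) = 30.2326
P₀ = V_5/(1+r)^5 = 30.2326/(1+0.101)^5 = 18.6869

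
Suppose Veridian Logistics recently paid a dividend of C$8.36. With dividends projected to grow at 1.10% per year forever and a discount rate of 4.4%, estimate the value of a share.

Gordon growth model: P₀ = D₁/(r − g). D₁ = 8.36 × (1 + 0.011) = 8.4520.
P₀ = 8.4520 / (0.044 − 0.011) = 8.4520 / 0.033 = 256.1200

C$256.12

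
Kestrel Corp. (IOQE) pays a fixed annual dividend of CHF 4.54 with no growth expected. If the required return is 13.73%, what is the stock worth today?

CHF 33.07

Zero-growth DDM (perpetuity): P₀ = D/r = 4.54 / 0.1373 = 33.0663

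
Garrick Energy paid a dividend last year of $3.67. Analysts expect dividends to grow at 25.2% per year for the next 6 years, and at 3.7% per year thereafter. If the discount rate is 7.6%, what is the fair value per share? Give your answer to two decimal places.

Two-stage DDM. Project D₁…D_6 at 0.252, terminal growth 0.037, discount at r = 0.076.
D_1 = 4.5948
D_2 = 5.7527
D_3 = 7.2024
D_4 = 9.0174
D_5 = 11.2898
D_6 = 14.1349
Terminal value at t=6: TV = D_7/(r−g) = 14.6579/(0.076−0.037) = 375.8428
P₀ = 4.5948/(1+0.076)^1 + 5.7527/(1+0.076)^2 + 7.2024/(1+0.076)^3 + 9.0174/(1+0.076)^4 + 11.2898/(1+0.076)^5 + 14.1349/(1+0.076)^6 + 375.8428/(1+0.076)^6 = 280.8601

$280.86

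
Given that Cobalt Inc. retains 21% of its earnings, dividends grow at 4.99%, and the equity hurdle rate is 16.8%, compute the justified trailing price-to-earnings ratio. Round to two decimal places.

7.02

Payout ratio b = 1 − 0.21 = 0.79.
Justified trailing P/E = b(1+g)/(r−g) = 0.79×(1+0.0499)/(0.168−0.0499) = 7.0230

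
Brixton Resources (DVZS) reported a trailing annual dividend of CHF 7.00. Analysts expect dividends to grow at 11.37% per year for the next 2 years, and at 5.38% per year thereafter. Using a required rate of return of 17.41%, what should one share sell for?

Two-stage DDM. Project D₁…D_2 at 0.1137, terminal growth 0.0538, discount at r = 0.1741.
D_1 = 7.7959
D_2 = 8.6823
Terminal value at t=2: TV = D_3/(r−g) = 9.1494/(0.1741−0.0538) = 76.0549
P₀ = 7.7959/(1+0.1741)^1 + 8.6823/(1+0.1741)^2 + 76.0549/(1+0.1741)^2 = 68.1100

CHF 68.11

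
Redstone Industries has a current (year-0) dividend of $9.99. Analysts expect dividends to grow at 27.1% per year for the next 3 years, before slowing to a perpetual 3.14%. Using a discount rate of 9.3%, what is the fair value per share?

$303.85

Two-stage DDM. Project D₁…D_3 at 0.271, terminal growth 0.0314, discount at r = 0.093.
D_1 = 12.6973
D_2 = 16.1383
D_3 = 20.5117
Terminal value at t=3: TV = D_4/(r−g) = 21.1558/(0.093−0.0314) = 343.4382
P₀ = 12.6973/(1+0.093)^1 + 16.1383/(1+0.093)^2 + 20.5117/(1+0.093)^3 + 343.4382/(1+0.093)^3 = 303.8540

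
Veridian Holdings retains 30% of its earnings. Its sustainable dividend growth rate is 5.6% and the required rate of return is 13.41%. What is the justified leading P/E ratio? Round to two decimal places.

Payout ratio b = 1 − 0.30 = 0.70.
Justified leading P/E = b/(r−g) = 0.70/(0.1341−0.056) = 8.9629

8.96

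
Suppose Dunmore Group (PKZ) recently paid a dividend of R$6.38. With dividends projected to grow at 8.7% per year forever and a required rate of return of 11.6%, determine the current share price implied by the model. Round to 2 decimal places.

Gordon growth model: P₀ = D₁/(r − g). D₁ = 6.38 × (1 + 0.087) = 6.9351.
P₀ = 6.9351 / (0.116 − 0.087) = 6.9351 / 0.029 = 239.1400

R$239.14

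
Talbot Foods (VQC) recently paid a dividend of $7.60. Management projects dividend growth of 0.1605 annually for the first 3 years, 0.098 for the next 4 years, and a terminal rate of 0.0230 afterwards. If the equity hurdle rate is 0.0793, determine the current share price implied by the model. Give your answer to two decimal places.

$249.74

Three-stage DDM. Project D₁…D_7; terminal Gordon value at t=7 with g = 0.023; discount at r = 0.0793.
D_1 = 8.8198
D_2 = 10.2354
D_3 = 11.8782
D_4 = 13.0422
D_5 = 14.3204
D_6 = 15.7237
D_7 = 17.2647
TV_7 = 17.6618/(0.0793−0.023) = 313.7080
P₀ = Σ Dₜ/(1+r)ᵗ + TV_7/(1+r)^7 = 249.7402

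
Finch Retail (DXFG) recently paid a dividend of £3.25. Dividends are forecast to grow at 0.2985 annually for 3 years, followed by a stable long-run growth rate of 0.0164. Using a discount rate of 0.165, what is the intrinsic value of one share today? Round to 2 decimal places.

£42.94

Two-stage DDM. Project D₁…D_3 at 0.2985, terminal growth 0.0164, discount at r = 0.165.
D_1 = 4.2201
D_2 = 5.4798
D_3 = 7.1156
Terminal value at t=3: TV = D_4/(r−g) = 7.2323/(0.165−0.0164) = 48.6693
P₀ = 4.2201/(1+0.165)^1 + 5.4798/(1+0.165)^2 + 7.1156/(1+0.165)^3 + 48.6693/(1+0.165)^3 = 42.9408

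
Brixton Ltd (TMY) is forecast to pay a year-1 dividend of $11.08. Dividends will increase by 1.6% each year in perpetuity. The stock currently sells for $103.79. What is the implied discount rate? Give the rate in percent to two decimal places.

12.28%

Rearranging the constant-growth DDM: r = D₁/P₀ + g.
r = 11.0800 / 103.79 + 0.016 = 0.10675 + 0.016 = 0.12275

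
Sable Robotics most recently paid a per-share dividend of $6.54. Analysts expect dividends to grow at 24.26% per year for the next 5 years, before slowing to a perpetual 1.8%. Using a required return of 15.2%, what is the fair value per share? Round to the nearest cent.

$113.82

Two-stage DDM. Project D₁…D_5 at 0.2426, terminal growth 0.018, discount at r = 0.152.
D_1 = 8.1266
D_2 = 10.0981
D_3 = 12.5479
D_4 = 15.5920
D_5 = 19.3747
Terminal value at t=5: TV = D_6/(r−g) = 19.7234/(0.152−0.018) = 147.1897
P₀ = 8.1266/(1+0.152)^1 + 10.0981/(1+0.152)^2 + 12.5479/(1+0.152)^3 + 15.5920/(1+0.152)^4 + 19.3747/(1+0.152)^5 + 147.1897/(1+0.152)^5 = 113.8197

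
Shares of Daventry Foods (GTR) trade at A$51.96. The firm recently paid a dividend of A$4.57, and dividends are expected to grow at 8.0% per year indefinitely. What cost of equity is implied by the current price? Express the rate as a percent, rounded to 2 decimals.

17.50%

Rearranging the constant-growth DDM: r = D₁/P₀ + g.
D₁ = 4.57 × (1 + 0.08) = 4.9356.
r = 4.9356 / 51.96 + 0.08 = 0.09499 + 0.08 = 0.17499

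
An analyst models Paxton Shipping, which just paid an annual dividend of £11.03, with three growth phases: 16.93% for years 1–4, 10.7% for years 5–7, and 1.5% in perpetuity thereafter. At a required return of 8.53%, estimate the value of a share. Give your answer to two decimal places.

Three-stage DDM. Project D₁…D_7; terminal Gordon value at t=7 with g = 0.015; discount at r = 0.0853.
D_1 = 12.8974
D_2 = 15.0809
D_3 = 17.6341
D_4 = 20.6196
D_5 = 22.8258
D_6 = 25.2682
D_7 = 27.9719
TV_7 = 28.3915/(0.0853−0.015) = 403.8619
P₀ = Σ Dₜ/(1+r)ᵗ + TV_7/(1+r)^7 = 327.4480

£327.45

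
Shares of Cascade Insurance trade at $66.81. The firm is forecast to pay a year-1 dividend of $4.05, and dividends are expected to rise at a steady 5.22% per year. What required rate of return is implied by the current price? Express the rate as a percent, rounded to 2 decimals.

11.28%

Rearranging the constant-growth DDM: r = D₁/P₀ + g.
r = 4.0500 / 66.81 + 0.0522 = 0.06062 + 0.0522 = 0.11282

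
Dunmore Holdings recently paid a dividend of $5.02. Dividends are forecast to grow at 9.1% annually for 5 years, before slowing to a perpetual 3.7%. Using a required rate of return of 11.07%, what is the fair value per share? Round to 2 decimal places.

Two-stage DDM. Project D₁…D_5 at 0.091, terminal growth 0.037, discount at r = 0.1107.
D_1 = 5.4768
D_2 = 5.9752
D_3 = 6.5190
D_4 = 7.1122
D_5 = 7.7594
Terminal value at t=5: TV = D_6/(r−g) = 8.0465/(0.1107−0.037) = 109.1789
P₀ = 5.4768/(1+0.1107)^1 + 5.9752/(1+0.1107)^2 + 6.5190/(1+0.1107)^3 + 7.1122/(1+0.1107)^4 + 7.7594/(1+0.1107)^5 + 109.1789/(1+0.1107)^5 = 88.3841

$88.38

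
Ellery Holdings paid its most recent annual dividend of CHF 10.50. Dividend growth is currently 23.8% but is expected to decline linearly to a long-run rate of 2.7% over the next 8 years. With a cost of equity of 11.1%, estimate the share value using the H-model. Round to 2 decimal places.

H-model: P₀ = D₀[(1+g_L) + H(g_S−g_L)]/(r−g_L), with H = 8/2 = 4.
P₀ = 10.50 × [(1+0.027) + 4×(0.238−0.027)] / (0.111−0.027)
   = 10.50 × 1.8710 / 0.084 = 233.8750

CHF 233.88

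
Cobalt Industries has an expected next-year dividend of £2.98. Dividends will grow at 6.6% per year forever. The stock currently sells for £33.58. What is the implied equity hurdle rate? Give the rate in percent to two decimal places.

15.47%

Rearranging the constant-growth DDM: r = D₁/P₀ + g.
r = 2.9800 / 33.58 + 0.066 = 0.08874 + 0.066 = 0.15474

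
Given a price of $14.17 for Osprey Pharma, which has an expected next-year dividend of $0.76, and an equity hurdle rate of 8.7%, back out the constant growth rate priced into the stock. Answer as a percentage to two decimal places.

3.34%

From P₀ = D₁/(r − g), the implied growth is g = r − D₁/P₀.
g = 0.087 − 0.76/14.17 = 0.087 − 0.05363 = 0.03337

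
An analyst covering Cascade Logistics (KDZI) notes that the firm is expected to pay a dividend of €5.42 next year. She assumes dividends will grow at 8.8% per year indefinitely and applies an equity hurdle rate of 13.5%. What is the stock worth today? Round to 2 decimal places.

€115.32

Gordon growth model: P₀ = D₁/(r − g), with D₁ = 5.42 given directly.
P₀ = 5.4200 / (0.135 − 0.088) = 5.4200 / 0.047 = 115.3191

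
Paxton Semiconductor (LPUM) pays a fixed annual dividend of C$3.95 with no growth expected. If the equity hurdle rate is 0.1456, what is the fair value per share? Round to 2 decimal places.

Zero-growth DDM (perpetuity): P₀ = D/r = 3.95 / 0.1456 = 27.1291

C$27.13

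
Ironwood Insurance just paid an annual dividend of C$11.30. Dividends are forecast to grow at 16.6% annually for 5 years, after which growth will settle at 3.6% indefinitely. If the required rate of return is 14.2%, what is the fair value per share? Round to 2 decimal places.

Two-stage DDM. Project D₁…D_5 at 0.166, terminal growth 0.036, discount at r = 0.142.
D_1 = 13.1758
D_2 = 15.3630
D_3 = 17.9132
D_4 = 20.8868
D_5 = 24.3541
Terminal value at t=5: TV = D_6/(r−g) = 25.2308/(0.142−0.036) = 238.0264
P₀ = 13.1758/(1+0.142)^1 + 15.3630/(1+0.142)^2 + 17.9132/(1+0.142)^3 + 20.8868/(1+0.142)^4 + 24.3541/(1+0.142)^5 + 238.0264/(1+0.142)^5 = 182.7083

C$182.71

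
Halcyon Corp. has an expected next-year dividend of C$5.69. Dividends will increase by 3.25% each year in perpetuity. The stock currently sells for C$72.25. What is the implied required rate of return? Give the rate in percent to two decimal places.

11.13%

Rearranging the constant-growth DDM: r = D₁/P₀ + g.
r = 5.6900 / 72.25 + 0.0325 = 0.07875 + 0.0325 = 0.11125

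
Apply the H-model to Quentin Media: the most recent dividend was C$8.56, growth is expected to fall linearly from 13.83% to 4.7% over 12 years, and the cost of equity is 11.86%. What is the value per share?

H-model: P₀ = D₀[(1+g_L) + H(g_S−g_L)]/(r−g_L), with H = 12/2 = 6.
P₀ = 8.56 × [(1+0.047) + 6×(0.1383−0.047)] / (0.1186−0.047)
   = 8.56 × 1.5948 / 0.0716 = 190.6632

C$190.66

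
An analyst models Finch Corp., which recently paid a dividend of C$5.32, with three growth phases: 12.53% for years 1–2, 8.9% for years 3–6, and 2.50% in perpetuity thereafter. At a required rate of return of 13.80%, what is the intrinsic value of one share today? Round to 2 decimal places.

Three-stage DDM. Project D₁…D_6; terminal Gordon value at t=6 with g = 0.025; discount at r = 0.138.
D_1 = 5.9866
D_2 = 6.7367
D_3 = 7.3363
D_4 = 7.9892
D_5 = 8.7003
D_6 = 9.4746
TV_6 = 9.7114/(0.138−0.025) = 85.9420
P₀ = Σ Dₜ/(1+r)ᵗ + TV_6/(1+r)^6 = 68.6935

C$68.69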